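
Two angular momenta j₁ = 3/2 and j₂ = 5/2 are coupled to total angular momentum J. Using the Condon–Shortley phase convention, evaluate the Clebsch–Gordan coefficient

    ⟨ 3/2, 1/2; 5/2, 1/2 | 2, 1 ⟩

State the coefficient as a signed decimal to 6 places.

-0.545545

j₁+j₂−J=2  J+j₁−j₂=1  J−j₁+j₂=3  j₁+j₂+J+1=7
(j₁±m₁, j₂±m₂, J±M) = (2,1,3,2,3,1)
P² = 12/7
sum k=0..1:
  [0] +1/12 = 1/12
  [1] −1/2 = -1/2
S = -5/12
C² = P²·S² = 25/84 ; C = -0.545545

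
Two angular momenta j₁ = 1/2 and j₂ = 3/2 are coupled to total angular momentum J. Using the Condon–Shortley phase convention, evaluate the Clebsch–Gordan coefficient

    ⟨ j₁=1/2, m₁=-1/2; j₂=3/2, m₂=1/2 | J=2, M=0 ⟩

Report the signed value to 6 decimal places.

√[5·0!1!3!/5! · 0!1!2!1!2!2!] = √(2)
  +(−1)^0/∏(0,0,1,2,0,1)! = 1/2  (running 1/2)
⟨..|..⟩ = √(2)·(1/2) = +0.707107

+0.707107  (= +√(1/2))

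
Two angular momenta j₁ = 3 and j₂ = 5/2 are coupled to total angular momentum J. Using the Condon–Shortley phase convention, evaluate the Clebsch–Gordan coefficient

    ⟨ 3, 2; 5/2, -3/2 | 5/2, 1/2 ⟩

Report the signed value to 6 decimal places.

j₁+j₂−J=3  J+j₁−j₂=3  J−j₁+j₂=2  j₁+j₂+J+1=9
(j₁±m₁, j₂±m₂, J±M) = (5,1,1,4,3,2)
P² = 288/7
sum k=0..1:
  [0] +1/12 = 1/12
  [1] −1/24 = -1/24
S = 1/24
C² = P²·S² = 1/14 ; C = +0.267261

+√(1/14) = +0.267261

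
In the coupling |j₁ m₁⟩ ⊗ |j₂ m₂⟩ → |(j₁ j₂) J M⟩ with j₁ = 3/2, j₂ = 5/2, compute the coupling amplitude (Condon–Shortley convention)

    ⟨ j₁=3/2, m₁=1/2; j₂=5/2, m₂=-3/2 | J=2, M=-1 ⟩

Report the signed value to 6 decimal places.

+0.154303  (= +√(1/42))

√[5·2!1!3!/7! · 2!1!1!4!1!3!] = √(24/7)
  +(−1)^0/∏(0,2,1,1,0,2)! = 1/4  (running 1/4)
  +(−1)^1/∏(1,1,0,0,1,3)! = -1/6  (running 1/12)
⟨..|..⟩ = √(24/7)·(1/12) = +0.154303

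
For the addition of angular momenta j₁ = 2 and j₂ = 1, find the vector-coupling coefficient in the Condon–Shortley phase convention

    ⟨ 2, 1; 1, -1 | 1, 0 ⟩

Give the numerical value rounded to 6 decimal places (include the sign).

j₁+j₂−J=2  J+j₁−j₂=2  J−j₁+j₂=0  j₁+j₂+J+1=5
(j₁±m₁, j₂±m₂, J±M) = (3,1,0,2,1,1)
P² = 6/5
sum k=0..0:
  [0] +1/2 = 1/2
S = 1/2
C² = P²·S² = 3/10 ; C = +0.547723

+√(3/10) ≈ +0.547723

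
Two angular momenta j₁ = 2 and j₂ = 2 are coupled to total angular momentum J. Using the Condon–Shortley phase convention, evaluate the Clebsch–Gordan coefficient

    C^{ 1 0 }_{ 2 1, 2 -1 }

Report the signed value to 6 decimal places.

triangle: 3!·1!·1!/6! = 6/720
(j±m)!: 3!·1!·1!·3!·1!·1! = 36
prefactor² = (2J+1)·Δ·N² = 9/10
  k=0: +1/(0!·3!·1!·1!·0!·0!) = 1/6
  k=1: −1/(1!·2!·0!·0!·1!·1!) = -1/2
Σ = -1/3  ⇒  CG² = 9/10·(-1/3)² = 1/10
CG = −√(1/10) = -0.316228

−√(1/10) = -0.316228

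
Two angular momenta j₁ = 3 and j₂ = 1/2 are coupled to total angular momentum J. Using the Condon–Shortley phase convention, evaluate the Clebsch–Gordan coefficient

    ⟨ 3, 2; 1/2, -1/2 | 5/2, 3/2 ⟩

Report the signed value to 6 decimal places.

j₁+j₂−J=1  J+j₁−j₂=5  J−j₁+j₂=0  j₁+j₂+J+1=7
(j₁±m₁, j₂±m₂, J±M) = (5,1,0,1,4,1)
P² = 2880/7
sum k=0..0:
  [0] +1/24 = 1/24
S = 1/24
C² = P²·S² = 5/7 ; C = +0.845154

+0.845154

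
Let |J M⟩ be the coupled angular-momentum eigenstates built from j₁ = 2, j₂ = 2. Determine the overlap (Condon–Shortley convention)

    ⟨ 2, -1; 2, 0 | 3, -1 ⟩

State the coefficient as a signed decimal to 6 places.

−√(1/5) ≈ -0.447214

j₁+j₂−J=1  J+j₁−j₂=3  J−j₁+j₂=3  j₁+j₂+J+1=8
(j₁±m₁, j₂±m₂, J±M) = (1,3,2,2,2,4)
P² = 36/5
sum k=0..1:
  [0] +1/12 = 1/12
  [1] −1/4 = -1/4
S = -1/6
C² = P²·S² = 1/5 ; C = -0.447214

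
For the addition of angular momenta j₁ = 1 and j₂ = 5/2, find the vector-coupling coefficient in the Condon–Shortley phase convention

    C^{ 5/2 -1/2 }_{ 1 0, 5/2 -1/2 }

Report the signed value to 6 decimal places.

+0.169031  (= +√(1/35))

√[6·1!1!4!/7! · 1!1!2!3!2!3!] = √(144/35)
  +(−1)^0/∏(0,1,1,2,0,2)! = 1/4  (running 1/4)
  +(−1)^1/∏(1,0,0,1,1,3)! = -1/6  (running 1/12)
⟨..|..⟩ = √(144/35)·(1/12) = +0.169031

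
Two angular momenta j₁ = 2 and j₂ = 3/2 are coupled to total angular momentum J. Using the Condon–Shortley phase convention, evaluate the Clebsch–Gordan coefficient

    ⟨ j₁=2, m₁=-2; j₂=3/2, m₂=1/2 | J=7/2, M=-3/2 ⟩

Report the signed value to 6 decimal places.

+√(1/7) = +0.377964

j₁+j₂−J=0  J+j₁−j₂=4  J−j₁+j₂=3  j₁+j₂+J+1=8
(j₁±m₁, j₂±m₂, J±M) = (0,4,2,1,2,5)
P² = 2304/7
sum k=0..0:
  [0] +1/48 = 1/48
S = 1/48
C² = P²·S² = 1/7 ; C = +0.377964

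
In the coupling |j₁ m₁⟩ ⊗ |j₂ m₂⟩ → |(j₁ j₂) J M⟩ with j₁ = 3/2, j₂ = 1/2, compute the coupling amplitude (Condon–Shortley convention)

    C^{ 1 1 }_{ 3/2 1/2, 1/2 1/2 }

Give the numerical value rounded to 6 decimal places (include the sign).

√[3·1!2!0!/4! · 2!1!1!0!2!0!] = √(1)
  +(−1)^1/∏(1,0,0,0,2,0)! = -1/2  (running -1/2)
⟨..|..⟩ = √(1)·(-1/2) = -0.500000

-0.500000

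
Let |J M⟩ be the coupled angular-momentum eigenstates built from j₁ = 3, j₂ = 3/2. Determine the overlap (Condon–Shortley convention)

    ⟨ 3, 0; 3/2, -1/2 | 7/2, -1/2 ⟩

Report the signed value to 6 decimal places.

+√(2/21) = +0.308607

j₁+j₂−J=1  J+j₁−j₂=5  J−j₁+j₂=2  j₁+j₂+J+1=9
(j₁±m₁, j₂±m₂, J±M) = (3,3,1,2,3,4)
P² = 384/7
sum k=0..1:
  [0] +1/12 = 1/12
  [1] −1/24 = -1/24
S = 1/24
C² = P²·S² = 2/21 ; C = +0.308607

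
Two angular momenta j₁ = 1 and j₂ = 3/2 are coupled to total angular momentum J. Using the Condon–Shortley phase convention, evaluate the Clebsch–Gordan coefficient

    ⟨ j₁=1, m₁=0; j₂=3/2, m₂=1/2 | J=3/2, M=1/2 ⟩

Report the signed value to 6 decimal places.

-0.258199  (= −√(1/15))

√[4·1!1!2!/5! · 1!1!2!1!2!1!] = √(4/15)
  +(−1)^0/∏(0,1,1,2,0,0)! = 1/2  (running 1/2)
  +(−1)^1/∏(1,0,0,1,1,1)! = -1  (running -1/2)
⟨..|..⟩ = √(4/15)·(-1/2) = -0.258199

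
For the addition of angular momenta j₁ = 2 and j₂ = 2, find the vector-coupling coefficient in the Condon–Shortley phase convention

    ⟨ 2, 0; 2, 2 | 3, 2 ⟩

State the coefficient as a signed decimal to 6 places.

-0.707107

√[7·1!3!3!/8! · 2!2!4!0!5!1!] = √(72)
  +(−1)^1/∏(1,0,1,3,2,0)! = -1/12  (running -1/12)
⟨..|..⟩ = √(72)·(-1/12) = -0.707107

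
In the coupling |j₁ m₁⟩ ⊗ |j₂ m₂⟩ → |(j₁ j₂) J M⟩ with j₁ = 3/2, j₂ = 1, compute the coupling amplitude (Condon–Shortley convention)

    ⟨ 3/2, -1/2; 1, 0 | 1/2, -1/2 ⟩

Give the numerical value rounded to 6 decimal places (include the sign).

triangle: 2!*1!*0!/4! = 2/24
(j±m)!: 1!*2!*1!*1!*0!*1! = 2
prefactor² = (2J+1)*Δ*N² = 1/3
  k=1: −1/(1!*1!*1!*0!*0!*0!) = -1
Σ = -1  ⇒  CG² = 1/3*(-1)² = 1/3
CG = −√(1/3) = -0.577350

−√(1/3) ≈ -0.577350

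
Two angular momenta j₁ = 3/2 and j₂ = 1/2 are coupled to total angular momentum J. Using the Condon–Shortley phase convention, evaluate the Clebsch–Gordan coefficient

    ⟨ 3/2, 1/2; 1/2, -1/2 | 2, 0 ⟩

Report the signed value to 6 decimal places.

+0.707107

triangle: 0!×3!×1!/5! = 6/120
(j±m)!: 2!×1!×0!×1!×2!×2! = 8
prefactor² = (2J+1)×Δ×N² = 2
  k=0: +1/(0!×0!×1!×0!×2!×1!) = 1/2
Σ = 1/2  ⇒  CG² = 2×1/2² = 1/2
CG = +√(1/2) = +0.707107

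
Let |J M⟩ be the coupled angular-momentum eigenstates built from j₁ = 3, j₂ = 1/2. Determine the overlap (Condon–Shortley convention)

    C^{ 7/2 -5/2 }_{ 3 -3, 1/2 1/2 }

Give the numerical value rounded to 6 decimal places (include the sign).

+0.377964

triangle: 0!×6!×1!/8! = 720/40320
(j±m)!: 0!×6!×1!×0!×1!×6! = 518400
prefactor² = (2J+1)×Δ×N² = 518400/7
  k=0: +1/(0!×0!×6!×1!×0!×0!) = 1/720
Σ = 1/720  ⇒  CG² = 518400/7×1/720² = 1/7
CG = +√(1/7) = +0.377964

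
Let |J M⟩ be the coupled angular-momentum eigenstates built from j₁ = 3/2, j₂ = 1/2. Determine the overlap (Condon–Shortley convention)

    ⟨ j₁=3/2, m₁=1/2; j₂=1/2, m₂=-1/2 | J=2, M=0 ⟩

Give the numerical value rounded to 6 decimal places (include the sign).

j₁+j₂−J=0  J+j₁−j₂=3  J−j₁+j₂=1  j₁+j₂+J+1=5
(j₁±m₁, j₂±m₂, J±M) = (2,1,0,1,2,2)
P² = 2
sum k=0..0:
  [0] +1/2 = 1/2
S = 1/2
C² = P²·S² = 1/2 ; C = +0.707107

+0.707107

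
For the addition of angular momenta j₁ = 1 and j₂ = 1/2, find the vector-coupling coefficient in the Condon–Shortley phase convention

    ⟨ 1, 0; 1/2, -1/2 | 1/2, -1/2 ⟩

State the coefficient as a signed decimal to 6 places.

+0.577350

j₁+j₂−J=1  J+j₁−j₂=1  J−j₁+j₂=0  j₁+j₂+J+1=3
(j₁±m₁, j₂±m₂, J±M) = (1,1,0,1,0,1)
P² = 1/3
sum k=0..0:
  [0] +1/1 = 1
S = 1
C² = P²·S² = 1/3 ; C = +0.577350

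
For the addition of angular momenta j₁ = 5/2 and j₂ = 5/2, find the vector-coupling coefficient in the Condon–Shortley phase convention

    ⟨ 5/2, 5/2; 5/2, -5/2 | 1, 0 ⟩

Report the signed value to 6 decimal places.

triangle: 4!·1!·1!/7! = 24/5040
(j±m)!: 5!·0!·0!·5!·1!·1! = 14400
prefactor² = (2J+1)·Δ·N² = 1440/7
  k=0: +1/(0!·4!·0!·0!·1!·1!) = 1/24
Σ = 1/24  ⇒  CG² = 1440/7·1/24² = 5/14
CG = +√(5/14) = +0.597614

+√(5/14) = +0.597614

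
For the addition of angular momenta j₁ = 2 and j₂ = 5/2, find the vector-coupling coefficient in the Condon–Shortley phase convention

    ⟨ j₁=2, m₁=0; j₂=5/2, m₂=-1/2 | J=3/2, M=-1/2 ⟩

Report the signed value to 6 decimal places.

−√(2/35) = -0.239046

√[4·3!1!2!/7! · 2!2!2!3!1!2!] = √(32/35)
  +(−1)^1/∏(1,2,1,1,0,1)! = -1/2  (running -1/2)
  +(−1)^2/∏(2,1,0,0,1,2)! = 1/4  (running -1/4)
⟨..|..⟩ = √(32/35)·(-1/4) = -0.239046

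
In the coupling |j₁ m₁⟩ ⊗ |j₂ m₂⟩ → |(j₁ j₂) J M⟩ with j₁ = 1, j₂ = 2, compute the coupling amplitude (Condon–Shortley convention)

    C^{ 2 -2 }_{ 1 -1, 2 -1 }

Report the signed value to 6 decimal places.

-0.577350  (= −√(1/3))

j₁+j₂−J=1  J+j₁−j₂=1  J−j₁+j₂=3  j₁+j₂+J+1=6
(j₁±m₁, j₂±m₂, J±M) = (0,2,1,3,0,4)
P² = 12
sum k=1..1:
  [1] −1/6 = -1/6
S = -1/6
C² = P²·S² = 1/3 ; C = -0.577350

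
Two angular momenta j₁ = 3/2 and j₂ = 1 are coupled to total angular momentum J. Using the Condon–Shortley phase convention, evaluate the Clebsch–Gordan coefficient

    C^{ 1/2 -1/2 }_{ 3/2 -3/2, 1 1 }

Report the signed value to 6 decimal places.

+√(1/2) ≈ +0.707107

√[2·2!1!0!/4! · 0!3!2!0!0!1!] = √(2)
  +(−1)^2/∏(2,0,1,0,0,0)! = 1/2  (running 1/2)
⟨..|..⟩ = √(2)·(1/2) = +0.707107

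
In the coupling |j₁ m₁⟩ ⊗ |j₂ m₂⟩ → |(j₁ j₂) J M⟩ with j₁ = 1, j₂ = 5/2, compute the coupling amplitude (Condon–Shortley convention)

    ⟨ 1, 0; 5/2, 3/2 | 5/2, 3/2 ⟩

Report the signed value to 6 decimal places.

√[6·1!1!4!/7! · 1!1!4!1!4!1!] = √(576/35)
  +(−1)^0/∏(0,1,1,4,0,0)! = 1/24  (running 1/24)
  +(−1)^1/∏(1,0,0,3,1,1)! = -1/6  (running -1/8)
⟨..|..⟩ = √(576/35)·(-1/8) = -0.507093

-0.507093  (= −√(9/35))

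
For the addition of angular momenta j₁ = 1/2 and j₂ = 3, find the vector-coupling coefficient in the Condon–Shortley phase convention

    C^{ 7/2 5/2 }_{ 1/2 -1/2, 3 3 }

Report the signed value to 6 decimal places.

+√(1/7) = +0.377964

triangle: 0!×1!×6!/8! = 720/40320
(j±m)!: 0!×1!×6!×0!×6!×1! = 518400
prefactor² = (2J+1)×Δ×N² = 518400/7
  k=0: +1/(0!×0!×1!×6!×0!×0!) = 1/720
Σ = 1/720  ⇒  CG² = 518400/7×1/720² = 1/7
CG = +√(1/7) = +0.377964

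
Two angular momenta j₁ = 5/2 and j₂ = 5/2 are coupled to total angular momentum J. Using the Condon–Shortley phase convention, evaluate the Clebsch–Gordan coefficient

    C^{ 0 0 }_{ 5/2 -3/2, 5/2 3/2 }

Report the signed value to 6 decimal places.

triangle: 5!*0!*0!/6! = 120/720
(j±m)!: 1!*4!*4!*1!*0!*0! = 576
prefactor² = (2J+1)*Δ*N² = 96
  k=4: +1/(4!*1!*0!*0!*0!*0!) = 1/24
Σ = 1/24  ⇒  CG² = 96*1/24² = 1/6
CG = +√(1/6) = +0.408248

+√(1/6) ≈ +0.408248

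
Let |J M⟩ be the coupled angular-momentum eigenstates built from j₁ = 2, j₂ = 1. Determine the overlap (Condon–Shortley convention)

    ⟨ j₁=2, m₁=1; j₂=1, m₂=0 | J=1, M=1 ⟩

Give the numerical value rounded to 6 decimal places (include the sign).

triangle: 2!·2!·0!/5! = 4/120
(j±m)!: 3!·1!·1!·1!·2!·0! = 12
prefactor² = (2J+1)·Δ·N² = 6/5
  k=1: −1/(1!·1!·0!·0!·2!·0!) = -1/2
Σ = -1/2  ⇒  CG² = 6/5·(-1/2)² = 3/10
CG = −√(3/10) = -0.547723

−√(3/10) = -0.547723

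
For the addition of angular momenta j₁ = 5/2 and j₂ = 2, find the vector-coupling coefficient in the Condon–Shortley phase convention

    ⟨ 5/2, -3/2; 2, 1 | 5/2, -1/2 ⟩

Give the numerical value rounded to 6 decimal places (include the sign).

j₁+j₂−J=2  J+j₁−j₂=3  J−j₁+j₂=2  j₁+j₂+J+1=8
(j₁±m₁, j₂±m₂, J±M) = (1,4,3,1,2,3)
P² = 216/35
sum k=1..2:
  [1] −1/12 = -1/12
  [2] +1/4 = 1/4
S = 1/6
C² = P²·S² = 6/35 ; C = +0.414039

+√(6/35) = +0.414039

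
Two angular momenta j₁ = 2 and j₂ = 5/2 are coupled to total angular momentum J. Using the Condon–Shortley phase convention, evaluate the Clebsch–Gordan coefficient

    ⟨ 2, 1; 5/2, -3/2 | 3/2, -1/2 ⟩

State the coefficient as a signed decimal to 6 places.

-0.138013  (= −√(2/105))

√[4·3!1!2!/7! · 3!1!1!4!1!2!] = √(96/35)
  +(−1)^0/∏(0,3,1,1,0,1)! = 1/6  (running 1/6)
  +(−1)^1/∏(1,2,0,0,1,2)! = -1/4  (running -1/12)
⟨..|..⟩ = √(96/35)·(-1/12) = -0.138013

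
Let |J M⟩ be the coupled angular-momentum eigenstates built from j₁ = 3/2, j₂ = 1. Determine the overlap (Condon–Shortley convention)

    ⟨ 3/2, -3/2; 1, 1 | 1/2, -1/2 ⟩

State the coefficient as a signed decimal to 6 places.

+√(1/2) ≈ +0.707107

√[2·2!1!0!/4! · 0!3!2!0!0!1!] = √(2)
  +(−1)^2/∏(2,0,1,0,0,0)! = 1/2  (running 1/2)
⟨..|..⟩ = √(2)·(1/2) = +0.707107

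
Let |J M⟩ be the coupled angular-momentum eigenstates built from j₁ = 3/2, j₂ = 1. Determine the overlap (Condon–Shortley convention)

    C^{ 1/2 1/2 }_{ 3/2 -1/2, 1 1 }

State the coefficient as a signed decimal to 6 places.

√[2·2!1!0!/4! · 1!2!2!0!1!0!] = √(2/3)
  +(−1)^2/∏(2,0,0,0,1,0)! = 1/2  (running 1/2)
⟨..|..⟩ = √(2/3)·(1/2) = +0.408248

+√(1/6) ≈ +0.408248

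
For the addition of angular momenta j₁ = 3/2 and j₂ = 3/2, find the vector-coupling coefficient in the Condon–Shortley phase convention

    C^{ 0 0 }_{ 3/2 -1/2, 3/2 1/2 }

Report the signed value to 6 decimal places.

+√(1/4) = +0.500000

j₁+j₂−J=3  J+j₁−j₂=0  J−j₁+j₂=0  j₁+j₂+J+1=4
(j₁±m₁, j₂±m₂, J±M) = (1,2,2,1,0,0)
P² = 1
sum k=2..2:
  [2] +1/2 = 1/2
S = 1/2
C² = P²·S² = 1/4 ; C = +0.500000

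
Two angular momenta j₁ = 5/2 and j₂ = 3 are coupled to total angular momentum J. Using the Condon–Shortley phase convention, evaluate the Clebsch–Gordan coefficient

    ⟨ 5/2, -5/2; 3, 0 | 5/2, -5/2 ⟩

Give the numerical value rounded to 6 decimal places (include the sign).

−√(5/42) = -0.345033

j₁+j₂−J=3  J+j₁−j₂=2  J−j₁+j₂=3  j₁+j₂+J+1=9
(j₁±m₁, j₂±m₂, J±M) = (0,5,3,3,0,5)
P² = 4320/7
sum k=3..3:
  [3] −1/72 = -1/72
S = -1/72
C² = P²·S² = 5/42 ; C = -0.345033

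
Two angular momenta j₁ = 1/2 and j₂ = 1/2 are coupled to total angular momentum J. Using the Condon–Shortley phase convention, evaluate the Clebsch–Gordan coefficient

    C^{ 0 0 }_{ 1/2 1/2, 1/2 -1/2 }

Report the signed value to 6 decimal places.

+0.707107

√[1·1!0!0!/2! · 1!0!0!1!0!0!] = √(1/2)
  +(−1)^0/∏(0,1,0,0,0,0)! = 1  (running 1)
⟨..|..⟩ = √(1/2)·(1) = +0.707107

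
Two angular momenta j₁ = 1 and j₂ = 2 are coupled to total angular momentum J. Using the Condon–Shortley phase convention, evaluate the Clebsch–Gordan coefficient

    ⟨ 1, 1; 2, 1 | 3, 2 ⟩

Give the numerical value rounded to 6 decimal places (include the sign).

triangle: 0!×2!×4!/7! = 48/5040
(j±m)!: 2!×0!×3!×1!×5!×1! = 1440
prefactor² = (2J+1)×Δ×N² = 96
  k=0: +1/(0!×0!×0!×3!×2!×1!) = 1/12
Σ = 1/12  ⇒  CG² = 96×1/12² = 2/3
CG = +√(2/3) = +0.816497

+0.816497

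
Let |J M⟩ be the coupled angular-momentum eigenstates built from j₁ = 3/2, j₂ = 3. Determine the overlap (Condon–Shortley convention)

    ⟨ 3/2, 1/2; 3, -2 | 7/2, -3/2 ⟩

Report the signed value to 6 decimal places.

√[8·1!2!5!/9! · 2!1!1!5!2!5!] = √(6400/21)
  +(−1)^0/∏(0,1,1,1,1,4)! = 1/24  (running 1/24)
  +(−1)^1/∏(1,0,0,0,2,5)! = -1/240  (running 3/80)
⟨..|..⟩ = √(6400/21)·(3/80) = +0.654654

+√(3/7) = +0.654654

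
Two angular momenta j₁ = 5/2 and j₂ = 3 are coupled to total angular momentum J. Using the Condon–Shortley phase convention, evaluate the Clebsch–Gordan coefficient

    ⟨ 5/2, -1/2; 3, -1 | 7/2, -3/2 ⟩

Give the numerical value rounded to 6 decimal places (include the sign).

-0.487950  (= −√(5/21))

√[8·2!3!4!/10! · 2!3!2!4!2!5!] = √(3072/35)
  +(−1)^0/∏(0,2,3,2,0,2)! = 1/48  (running 1/48)
  +(−1)^1/∏(1,1,2,1,1,3)! = -1/12  (running -1/16)
  +(−1)^2/∏(2,0,1,0,2,4)! = 1/96  (running -5/96)
⟨..|..⟩ = √(3072/35)·(-5/96) = -0.487950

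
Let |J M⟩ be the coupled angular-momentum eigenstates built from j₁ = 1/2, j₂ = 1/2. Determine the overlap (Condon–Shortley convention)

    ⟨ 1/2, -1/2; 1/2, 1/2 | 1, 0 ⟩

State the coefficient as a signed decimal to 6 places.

+0.707107

j₁+j₂−J=0  J+j₁−j₂=1  J−j₁+j₂=1  j₁+j₂+J+1=3
(j₁±m₁, j₂±m₂, J±M) = (0,1,1,0,1,1)
P² = 1/2
sum k=0..0:
  [0] +1/1 = 1
S = 1
C² = P²·S² = 1/2 ; C = +0.707107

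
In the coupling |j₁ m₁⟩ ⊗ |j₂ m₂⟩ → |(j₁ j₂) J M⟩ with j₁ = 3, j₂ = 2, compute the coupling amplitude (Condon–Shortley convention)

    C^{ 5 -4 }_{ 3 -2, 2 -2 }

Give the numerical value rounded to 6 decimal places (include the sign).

j₁+j₂−J=0  J+j₁−j₂=6  J−j₁+j₂=4  j₁+j₂+J+1=11
(j₁±m₁, j₂±m₂, J±M) = (1,5,0,4,1,9)
P² = 4976640
sum k=0..0:
  [0] +1/2880 = 1/2880
S = 1/2880
C² = P²·S² = 3/5 ; C = +0.774597

+√(3/5) ≈ +0.774597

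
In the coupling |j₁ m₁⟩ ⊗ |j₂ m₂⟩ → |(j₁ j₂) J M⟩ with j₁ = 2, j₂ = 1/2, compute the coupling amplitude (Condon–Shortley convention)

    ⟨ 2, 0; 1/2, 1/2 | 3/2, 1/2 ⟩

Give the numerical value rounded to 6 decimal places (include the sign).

−√(2/5) ≈ -0.632456

j₁+j₂−J=1  J+j₁−j₂=3  J−j₁+j₂=0  j₁+j₂+J+1=5
(j₁±m₁, j₂±m₂, J±M) = (2,2,1,0,2,1)
P² = 8/5
sum k=1..1:
  [1] −1/2 = -1/2
S = -1/2
C² = P²·S² = 2/5 ; C = -0.632456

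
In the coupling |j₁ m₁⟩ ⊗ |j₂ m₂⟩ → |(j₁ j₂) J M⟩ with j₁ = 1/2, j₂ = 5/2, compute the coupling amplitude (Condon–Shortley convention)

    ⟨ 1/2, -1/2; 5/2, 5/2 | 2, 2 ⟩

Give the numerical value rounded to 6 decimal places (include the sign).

−√(5/6) = -0.912871

triangle: 1!·0!·4!/6! = 24/720
(j±m)!: 0!·1!·5!·0!·4!·0! = 2880
prefactor² = (2J+1)·Δ·N² = 480
  k=1: −1/(1!·0!·0!·4!·0!·0!) = -1/24
Σ = -1/24  ⇒  CG² = 480·(-1/24)² = 5/6
CG = −√(5/6) = -0.912871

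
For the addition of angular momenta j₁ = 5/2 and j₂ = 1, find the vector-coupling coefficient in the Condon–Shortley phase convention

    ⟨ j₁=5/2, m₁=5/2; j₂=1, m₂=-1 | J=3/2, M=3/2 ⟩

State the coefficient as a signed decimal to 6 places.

+0.816497

√[4·2!3!0!/6! · 5!0!0!2!3!0!] = √(96)
  +(−1)^0/∏(0,2,0,0,3,0)! = 1/12  (running 1/12)
⟨..|..⟩ = √(96)·(1/12) = +0.816497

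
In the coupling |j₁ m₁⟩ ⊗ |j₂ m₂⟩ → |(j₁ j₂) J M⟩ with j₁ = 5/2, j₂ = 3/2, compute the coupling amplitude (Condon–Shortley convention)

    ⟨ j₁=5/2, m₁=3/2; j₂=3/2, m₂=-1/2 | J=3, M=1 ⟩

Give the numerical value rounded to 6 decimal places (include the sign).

√[7·1!4!2!/8! · 4!1!1!2!4!2!] = √(96/5)
  +(−1)^0/∏(0,1,1,1,3,1)! = 1/6  (running 1/6)
  +(−1)^1/∏(1,0,0,0,4,2)! = -1/48  (running 7/48)
⟨..|..⟩ = √(96/5)·(7/48) = +0.639010

+√(49/120) ≈ +0.639010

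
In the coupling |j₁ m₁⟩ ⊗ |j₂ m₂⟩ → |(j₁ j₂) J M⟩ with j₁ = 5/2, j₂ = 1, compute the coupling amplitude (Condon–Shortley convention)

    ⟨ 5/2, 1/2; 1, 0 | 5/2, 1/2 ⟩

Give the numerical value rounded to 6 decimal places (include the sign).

triangle: 1!·4!·1!/7! = 24/5040
(j±m)!: 3!·2!·1!·1!·3!·2! = 144
prefactor² = (2J+1)·Δ·N² = 144/35
  k=0: +1/(0!·1!·2!·1!·2!·0!) = 1/4
  k=1: −1/(1!·0!·1!·0!·3!·1!) = -1/6
Σ = 1/12  ⇒  CG² = 144/35·1/12² = 1/35
CG = +√(1/35) = +0.169031

+√(1/35) ≈ +0.169031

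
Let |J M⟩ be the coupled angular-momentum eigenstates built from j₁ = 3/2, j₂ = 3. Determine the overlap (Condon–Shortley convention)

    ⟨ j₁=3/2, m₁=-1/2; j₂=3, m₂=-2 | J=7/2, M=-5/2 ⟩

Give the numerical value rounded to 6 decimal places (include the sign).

+0.377964  (= +√(1/7))

triangle: 1!*2!*5!/9! = 240/362880
(j±m)!: 1!*2!*1!*5!*1!*6! = 172800
prefactor² = (2J+1)*Δ*N² = 6400/7
  k=0: +1/(0!*1!*2!*1!*0!*4!) = 1/48
  k=1: −1/(1!*0!*1!*0!*1!*5!) = -1/120
Σ = 1/80  ⇒  CG² = 6400/7*1/80² = 1/7
CG = +√(1/7) = +0.377964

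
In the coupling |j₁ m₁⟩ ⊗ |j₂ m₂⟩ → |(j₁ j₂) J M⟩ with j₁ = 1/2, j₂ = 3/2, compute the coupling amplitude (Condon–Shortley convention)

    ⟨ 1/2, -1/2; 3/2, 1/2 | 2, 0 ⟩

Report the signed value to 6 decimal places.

+0.707107

j₁+j₂−J=0  J+j₁−j₂=1  J−j₁+j₂=3  j₁+j₂+J+1=5
(j₁±m₁, j₂±m₂, J±M) = (0,1,2,1,2,2)
P² = 2
sum k=0..0:
  [0] +1/2 = 1/2
S = 1/2
C² = P²·S² = 1/2 ; C = +0.707107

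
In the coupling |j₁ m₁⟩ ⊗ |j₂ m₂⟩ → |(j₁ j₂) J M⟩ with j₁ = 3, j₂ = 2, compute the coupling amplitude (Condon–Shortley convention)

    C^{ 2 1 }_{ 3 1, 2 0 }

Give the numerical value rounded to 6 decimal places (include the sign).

−√(1/7) ≈ -0.377964

j₁+j₂−J=3  J+j₁−j₂=3  J−j₁+j₂=1  j₁+j₂+J+1=8
(j₁±m₁, j₂±m₂, J±M) = (4,2,2,2,3,1)
P² = 36/7
sum k=1..2:
  [1] −1/4 = -1/4
  [2] +1/12 = 1/12
S = -1/6
C² = P²·S² = 1/7 ; C = -0.377964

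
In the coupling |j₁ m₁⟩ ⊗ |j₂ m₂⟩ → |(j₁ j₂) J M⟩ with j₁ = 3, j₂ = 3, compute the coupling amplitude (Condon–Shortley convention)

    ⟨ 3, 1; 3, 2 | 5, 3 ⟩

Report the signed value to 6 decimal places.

−√(1/6) = -0.408248

√[11·1!5!5!/12! · 4!2!5!1!8!2!] = √(153600)
  +(−1)^0/∏(0,1,2,5,3,0)! = 1/1440  (running 1/1440)
  +(−1)^1/∏(1,0,1,4,4,1)! = -1/576  (running -1/960)
⟨..|..⟩ = √(153600)·(-1/960) = -0.408248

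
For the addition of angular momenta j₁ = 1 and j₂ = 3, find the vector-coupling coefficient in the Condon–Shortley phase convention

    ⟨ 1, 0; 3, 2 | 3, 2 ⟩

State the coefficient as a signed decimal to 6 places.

triangle: 1!×1!×5!/8! = 120/40320
(j±m)!: 1!×1!×5!×1!×5!×1! = 14400
prefactor² = (2J+1)×Δ×N² = 300
  k=0: +1/(0!×1!×1!×5!×0!×0!) = 1/120
  k=1: −1/(1!×0!×0!×4!×1!×1!) = -1/24
Σ = -1/30  ⇒  CG² = 300×(-1/30)² = 1/3
CG = −√(1/3) = -0.577350

−√(1/3) ≈ -0.577350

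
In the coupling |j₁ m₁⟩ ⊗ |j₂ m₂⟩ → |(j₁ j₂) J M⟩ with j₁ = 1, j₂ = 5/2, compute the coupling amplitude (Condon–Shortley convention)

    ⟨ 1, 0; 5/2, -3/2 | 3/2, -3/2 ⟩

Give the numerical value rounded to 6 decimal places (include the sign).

triangle: 2!×0!×3!/6! = 12/720
(j±m)!: 1!×1!×1!×4!×0!×3! = 144
prefactor² = (2J+1)×Δ×N² = 48/5
  k=1: −1/(1!×1!×0!×0!×0!×3!) = -1/6
Σ = -1/6  ⇒  CG² = 48/5×(-1/6)² = 4/15
CG = −√(4/15) = -0.516398

-0.516398  (= −√(4/15))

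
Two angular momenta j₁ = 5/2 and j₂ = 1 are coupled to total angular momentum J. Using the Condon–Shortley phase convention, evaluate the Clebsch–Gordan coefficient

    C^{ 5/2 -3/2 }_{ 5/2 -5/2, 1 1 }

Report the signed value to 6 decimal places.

j₁+j₂−J=1  J+j₁−j₂=4  J−j₁+j₂=1  j₁+j₂+J+1=7
(j₁±m₁, j₂±m₂, J±M) = (0,5,2,0,1,4)
P² = 1152/7
sum k=1..1:
  [1] −1/24 = -1/24
S = -1/24
C² = P²·S² = 2/7 ; C = -0.534522

−√(2/7) ≈ -0.534522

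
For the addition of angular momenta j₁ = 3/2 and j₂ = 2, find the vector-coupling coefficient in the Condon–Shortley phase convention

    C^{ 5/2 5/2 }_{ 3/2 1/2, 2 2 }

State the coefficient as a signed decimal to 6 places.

√[6·1!2!3!/7! · 2!1!4!0!5!0!] = √(576/7)
  +(−1)^1/∏(1,0,0,3,2,0)! = -1/12  (running -1/12)
⟨..|..⟩ = √(576/7)·(-1/12) = -0.755929

−√(4/7) ≈ -0.755929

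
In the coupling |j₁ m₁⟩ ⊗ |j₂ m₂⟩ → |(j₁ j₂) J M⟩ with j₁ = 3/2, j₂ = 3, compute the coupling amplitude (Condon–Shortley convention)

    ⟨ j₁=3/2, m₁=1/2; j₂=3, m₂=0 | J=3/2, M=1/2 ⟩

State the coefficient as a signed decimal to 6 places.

−√(9/35) = -0.507093

√[4·3!0!3!/7! · 2!1!3!3!2!1!] = √(144/35)
  +(−1)^1/∏(1,2,0,2,0,1)! = -1/4  (running -1/4)
⟨..|..⟩ = √(144/35)·(-1/4) = -0.507093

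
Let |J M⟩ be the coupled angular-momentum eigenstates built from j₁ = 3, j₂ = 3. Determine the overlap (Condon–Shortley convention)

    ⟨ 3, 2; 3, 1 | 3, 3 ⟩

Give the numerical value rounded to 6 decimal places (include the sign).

√[7·3!3!3!/10! · 5!1!4!2!6!0!] = √(1728)
  +(−1)^1/∏(1,2,0,3,3,0)! = -1/72  (running -1/72)
⟨..|..⟩ = √(1728)·(-1/72) = -0.577350

−√(1/3) = -0.577350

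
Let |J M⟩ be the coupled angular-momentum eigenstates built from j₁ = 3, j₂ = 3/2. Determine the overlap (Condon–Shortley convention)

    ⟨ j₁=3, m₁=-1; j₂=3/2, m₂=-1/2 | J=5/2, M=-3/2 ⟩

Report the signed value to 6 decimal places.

−√(7/20) = -0.591608

j₁+j₂−J=2  J+j₁−j₂=4  J−j₁+j₂=1  j₁+j₂+J+1=8
(j₁±m₁, j₂±m₂, J±M) = (2,4,1,2,1,4)
P² = 576/35
sum k=0..1:
  [0] +1/48 = 1/48
  [1] −1/6 = -1/6
S = -7/48
C² = P²·S² = 7/20 ; C = -0.591608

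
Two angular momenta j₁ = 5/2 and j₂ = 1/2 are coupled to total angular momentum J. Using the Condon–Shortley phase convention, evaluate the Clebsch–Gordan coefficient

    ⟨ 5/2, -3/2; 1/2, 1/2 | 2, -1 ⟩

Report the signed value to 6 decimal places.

j₁+j₂−J=1  J+j₁−j₂=4  J−j₁+j₂=0  j₁+j₂+J+1=6
(j₁±m₁, j₂±m₂, J±M) = (1,4,1,0,1,3)
P² = 24
sum k=1..1:
  [1] −1/6 = -1/6
S = -1/6
C² = P²·S² = 2/3 ; C = -0.816497

-0.816497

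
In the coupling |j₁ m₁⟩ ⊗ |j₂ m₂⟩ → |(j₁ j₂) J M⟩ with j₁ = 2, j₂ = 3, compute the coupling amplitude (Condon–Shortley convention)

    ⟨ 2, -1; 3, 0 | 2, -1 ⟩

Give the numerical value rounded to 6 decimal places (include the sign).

√[5·3!1!3!/8! · 1!3!3!3!1!3!] = √(81/14)
  +(−1)^2/∏(2,1,1,1,0,2)! = 1/4  (running 1/4)
  +(−1)^3/∏(3,0,0,0,1,3)! = -1/36  (running 2/9)
⟨..|..⟩ = √(81/14)·(2/9) = +0.534522

+0.534522  (= +√(2/7))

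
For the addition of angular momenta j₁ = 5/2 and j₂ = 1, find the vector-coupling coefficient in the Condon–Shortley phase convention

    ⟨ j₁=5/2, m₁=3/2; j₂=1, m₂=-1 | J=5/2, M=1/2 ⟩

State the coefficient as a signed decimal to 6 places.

√[6·1!4!1!/7! · 4!1!0!2!3!2!] = √(576/35)
  +(−1)^0/∏(0,1,1,0,3,1)! = 1/6  (running 1/6)
⟨..|..⟩ = √(576/35)·(1/6) = +0.676123

+0.676123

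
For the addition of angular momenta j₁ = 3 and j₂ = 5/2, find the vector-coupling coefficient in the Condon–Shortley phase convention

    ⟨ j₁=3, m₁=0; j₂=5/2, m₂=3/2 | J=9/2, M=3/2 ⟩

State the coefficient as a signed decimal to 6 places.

-0.540562

√[10·1!5!4!/11! · 3!3!4!1!6!3!] = √(207360/77)
  +(−1)^0/∏(0,1,3,4,2,0)! = 1/288  (running 1/288)
  +(−1)^1/∏(1,0,2,3,3,1)! = -1/72  (running -1/96)
⟨..|..⟩ = √(207360/77)·(-1/96) = -0.540562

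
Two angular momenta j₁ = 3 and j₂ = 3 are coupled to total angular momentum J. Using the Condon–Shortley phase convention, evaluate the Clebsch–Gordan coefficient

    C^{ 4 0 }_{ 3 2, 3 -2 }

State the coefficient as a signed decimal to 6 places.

j₁+j₂−J=2  J+j₁−j₂=4  J−j₁+j₂=4  j₁+j₂+J+1=11
(j₁±m₁, j₂±m₂, J±M) = (5,1,1,5,4,4)
P² = 165888/77
sum k=0..1:
  [0] +1/72 = 1/72
  [1] −1/576 = -1/576
S = 7/576
C² = P²·S² = 7/22 ; C = +0.564076

+√(7/22) = +0.564076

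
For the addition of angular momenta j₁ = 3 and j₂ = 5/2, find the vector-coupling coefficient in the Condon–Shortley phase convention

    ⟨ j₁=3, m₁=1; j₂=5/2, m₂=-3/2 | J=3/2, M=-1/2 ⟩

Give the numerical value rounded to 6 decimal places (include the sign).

√[4·4!2!1!/8! · 4!2!1!4!1!2!] = √(384/35)
  +(−1)^0/∏(0,4,2,1,0,0)! = 1/48  (running 1/48)
  +(−1)^1/∏(1,3,1,0,1,1)! = -1/6  (running -7/48)
⟨..|..⟩ = √(384/35)·(-7/48) = -0.483046

-0.483046  (= −√(7/30))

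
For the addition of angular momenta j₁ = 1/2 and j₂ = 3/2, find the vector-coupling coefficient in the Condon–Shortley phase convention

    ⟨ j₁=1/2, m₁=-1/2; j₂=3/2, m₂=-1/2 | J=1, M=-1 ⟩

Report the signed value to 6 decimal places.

−√(1/4) = -0.500000

√[3·1!0!2!/4! · 0!1!1!2!0!2!] = √(1)
  +(−1)^1/∏(1,0,0,0,0,2)! = -1/2  (running -1/2)
⟨..|..⟩ = √(1)·(-1/2) = -0.500000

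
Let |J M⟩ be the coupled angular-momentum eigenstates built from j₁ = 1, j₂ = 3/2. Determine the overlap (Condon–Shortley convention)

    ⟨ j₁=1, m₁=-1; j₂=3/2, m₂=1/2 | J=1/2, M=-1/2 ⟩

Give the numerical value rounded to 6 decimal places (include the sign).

triangle: 2!×0!×1!/4! = 2/24
(j±m)!: 0!×2!×2!×1!×0!×1! = 4
prefactor² = (2J+1)×Δ×N² = 2/3
  k=2: +1/(2!×0!×0!×0!×0!×1!) = 1/2
Σ = 1/2  ⇒  CG² = 2/3×1/2² = 1/6
CG = +√(1/6) = +0.408248

+√(1/6) = +0.408248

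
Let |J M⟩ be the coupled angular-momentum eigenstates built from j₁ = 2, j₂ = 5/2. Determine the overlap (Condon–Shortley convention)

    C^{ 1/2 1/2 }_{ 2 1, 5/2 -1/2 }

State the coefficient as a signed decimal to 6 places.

√[2·4!0!1!/6! · 3!1!2!3!1!0!] = √(24/5)
  +(−1)^1/∏(1,3,0,1,0,0)! = -1/6  (running -1/6)
⟨..|..⟩ = √(24/5)·(-1/6) = -0.365148

−√(2/15) ≈ -0.365148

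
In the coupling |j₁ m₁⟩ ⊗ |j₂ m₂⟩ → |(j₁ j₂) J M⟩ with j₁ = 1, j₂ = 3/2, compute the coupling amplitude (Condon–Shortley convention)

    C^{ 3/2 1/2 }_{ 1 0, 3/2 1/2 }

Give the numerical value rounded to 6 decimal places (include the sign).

√[4·1!1!2!/5! · 1!1!2!1!2!1!] = √(4/15)
  +(−1)^0/∏(0,1,1,2,0,0)! = 1/2  (running 1/2)
  +(−1)^1/∏(1,0,0,1,1,1)! = -1  (running -1/2)
⟨..|..⟩ = √(4/15)·(-1/2) = -0.258199

−√(1/15) ≈ -0.258199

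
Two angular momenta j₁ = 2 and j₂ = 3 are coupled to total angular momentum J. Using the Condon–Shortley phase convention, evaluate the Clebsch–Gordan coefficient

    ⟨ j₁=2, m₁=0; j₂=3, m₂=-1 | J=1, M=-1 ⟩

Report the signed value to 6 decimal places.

+0.414039

j₁+j₂−J=4  J+j₁−j₂=0  J−j₁+j₂=2  j₁+j₂+J+1=7
(j₁±m₁, j₂±m₂, J±M) = (2,2,2,4,0,2)
P² = 384/35
sum k=2..2:
  [2] +1/8 = 1/8
S = 1/8
C² = P²·S² = 6/35 ; C = +0.414039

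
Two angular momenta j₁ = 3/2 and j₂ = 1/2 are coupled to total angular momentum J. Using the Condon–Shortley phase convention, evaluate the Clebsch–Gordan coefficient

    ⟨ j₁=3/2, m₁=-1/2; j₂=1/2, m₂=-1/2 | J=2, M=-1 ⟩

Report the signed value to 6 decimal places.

√[5·0!3!1!/5! · 1!2!0!1!1!3!] = √(3)
  +(−1)^0/∏(0,0,2,0,1,1)! = 1/2  (running 1/2)
⟨..|..⟩ = √(3)·(1/2) = +0.866025

+0.866025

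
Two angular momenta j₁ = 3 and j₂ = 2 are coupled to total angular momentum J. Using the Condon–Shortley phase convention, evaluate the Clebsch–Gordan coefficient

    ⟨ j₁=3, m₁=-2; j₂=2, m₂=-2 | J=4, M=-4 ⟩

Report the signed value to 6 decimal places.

+√(2/5) ≈ +0.632456

j₁+j₂−J=1  J+j₁−j₂=5  J−j₁+j₂=3  j₁+j₂+J+1=10
(j₁±m₁, j₂±m₂, J±M) = (1,5,0,4,0,8)
P² = 207360
sum k=0..0:
  [0] +1/720 = 1/720
S = 1/720
C² = P²·S² = 2/5 ; C = +0.632456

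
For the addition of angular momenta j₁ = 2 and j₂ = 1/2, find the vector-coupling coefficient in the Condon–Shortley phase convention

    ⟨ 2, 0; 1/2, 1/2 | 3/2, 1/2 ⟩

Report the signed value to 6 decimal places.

j₁+j₂−J=1  J+j₁−j₂=3  J−j₁+j₂=0  j₁+j₂+J+1=5
(j₁±m₁, j₂±m₂, J±M) = (2,2,1,0,2,1)
P² = 8/5
sum k=1..1:
  [1] −1/2 = -1/2
S = -1/2
C² = P²·S² = 2/5 ; C = -0.632456

-0.632456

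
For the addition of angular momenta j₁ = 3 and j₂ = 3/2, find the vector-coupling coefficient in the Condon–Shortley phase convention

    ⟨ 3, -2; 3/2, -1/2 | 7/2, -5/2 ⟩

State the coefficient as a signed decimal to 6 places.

−√(1/7) = -0.377964

triangle: 1!×5!×2!/9! = 240/362880
(j±m)!: 1!×5!×1!×2!×1!×6! = 172800
prefactor² = (2J+1)×Δ×N² = 6400/7
  k=0: +1/(0!×1!×5!×1!×0!×1!) = 1/120
  k=1: −1/(1!×0!×4!×0!×1!×2!) = -1/48
Σ = -1/80  ⇒  CG² = 6400/7×(-1/80)² = 1/7
CG = −√(1/7) = -0.377964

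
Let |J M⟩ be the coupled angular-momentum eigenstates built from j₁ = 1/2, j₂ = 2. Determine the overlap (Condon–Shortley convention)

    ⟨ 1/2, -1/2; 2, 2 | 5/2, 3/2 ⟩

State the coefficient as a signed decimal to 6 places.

triangle: 0!×1!×4!/6! = 24/720
(j±m)!: 0!×1!×4!×0!×4!×1! = 576
prefactor² = (2J+1)×Δ×N² = 576/5
  k=0: +1/(0!×0!×1!×4!×0!×0!) = 1/24
Σ = 1/24  ⇒  CG² = 576/5×1/24² = 1/5
CG = +√(1/5) = +0.447214

+√(1/5) ≈ +0.447214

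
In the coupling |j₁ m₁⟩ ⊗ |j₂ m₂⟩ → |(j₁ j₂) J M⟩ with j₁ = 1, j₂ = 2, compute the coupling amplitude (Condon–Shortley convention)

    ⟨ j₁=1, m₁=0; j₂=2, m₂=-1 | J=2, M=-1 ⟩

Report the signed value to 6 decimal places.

+√(1/6) ≈ +0.408248

√[5·1!1!3!/6! · 1!1!1!3!1!3!] = √(3/2)
  +(−1)^0/∏(0,1,1,1,0,2)! = 1/2  (running 1/2)
  +(−1)^1/∏(1,0,0,0,1,3)! = -1/6  (running 1/3)
⟨..|..⟩ = √(3/2)·(1/3) = +0.408248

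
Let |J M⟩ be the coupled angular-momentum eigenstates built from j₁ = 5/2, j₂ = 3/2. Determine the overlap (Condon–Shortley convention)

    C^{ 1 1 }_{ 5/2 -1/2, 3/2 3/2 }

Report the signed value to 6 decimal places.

−√(1/20) = -0.223607

triangle: 3!×2!×0!/6! = 12/720
(j±m)!: 2!×3!×3!×0!×2!×0! = 144
prefactor² = (2J+1)×Δ×N² = 36/5
  k=3: −1/(3!×0!×0!×0!×2!×0!) = -1/12
Σ = -1/12  ⇒  CG² = 36/5×(-1/12)² = 1/20
CG = −√(1/20) = -0.223607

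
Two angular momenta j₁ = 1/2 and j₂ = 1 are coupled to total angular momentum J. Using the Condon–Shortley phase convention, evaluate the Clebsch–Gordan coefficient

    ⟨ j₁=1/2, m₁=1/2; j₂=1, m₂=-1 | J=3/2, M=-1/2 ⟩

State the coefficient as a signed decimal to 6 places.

√[4·0!1!2!/4! · 1!0!0!2!1!2!] = √(4/3)
  +(−1)^0/∏(0,0,0,0,1,2)! = 1/2  (running 1/2)
⟨..|..⟩ = √(4/3)·(1/2) = +0.577350

+√(1/3) = +0.577350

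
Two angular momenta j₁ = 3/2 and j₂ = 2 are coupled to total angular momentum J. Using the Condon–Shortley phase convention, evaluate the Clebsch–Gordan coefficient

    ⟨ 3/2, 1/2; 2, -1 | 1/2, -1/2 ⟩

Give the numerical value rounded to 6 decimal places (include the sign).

−√(3/10) ≈ -0.547723

triangle: 3!·0!·1!/5! = 6/120
(j±m)!: 2!·1!·1!·3!·0!·1! = 12
prefactor² = (2J+1)·Δ·N² = 6/5
  k=1: −1/(1!·2!·0!·0!·0!·1!) = -1/2
Σ = -1/2  ⇒  CG² = 6/5·(-1/2)² = 3/10
CG = −√(3/10) = -0.547723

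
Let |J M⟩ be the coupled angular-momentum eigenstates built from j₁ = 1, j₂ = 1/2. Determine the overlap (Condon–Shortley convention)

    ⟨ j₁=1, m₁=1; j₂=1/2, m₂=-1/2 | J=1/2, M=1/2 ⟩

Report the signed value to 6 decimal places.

+0.816497  (= +√(2/3))

triangle: 1!*1!*0!/3! = 1/6
(j±m)!: 2!*0!*0!*1!*1!*0! = 2
prefactor² = (2J+1)*Δ*N² = 2/3
  k=0: +1/(0!*1!*0!*0!*1!*0!) = 1
Σ = 1  ⇒  CG² = 2/3*1² = 2/3
CG = +√(2/3) = +0.816497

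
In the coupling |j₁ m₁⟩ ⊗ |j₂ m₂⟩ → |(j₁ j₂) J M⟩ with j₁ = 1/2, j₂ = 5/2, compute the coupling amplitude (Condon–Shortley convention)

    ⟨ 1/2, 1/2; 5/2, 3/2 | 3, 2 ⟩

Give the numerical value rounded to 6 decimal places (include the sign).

+0.912871  (= +√(5/6))

triangle: 0!×1!×5!/7! = 120/5040
(j±m)!: 1!×0!×4!×1!×5!×1! = 2880
prefactor² = (2J+1)×Δ×N² = 480
  k=0: +1/(0!×0!×0!×4!×1!×1!) = 1/24
Σ = 1/24  ⇒  CG² = 480×1/24² = 5/6
CG = +√(5/6) = +0.912871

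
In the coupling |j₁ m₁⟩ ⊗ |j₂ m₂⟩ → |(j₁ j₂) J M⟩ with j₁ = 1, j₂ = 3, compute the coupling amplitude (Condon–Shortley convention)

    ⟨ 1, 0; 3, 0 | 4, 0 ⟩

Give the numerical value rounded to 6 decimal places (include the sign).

√[9·0!2!6!/9! · 1!1!3!3!4!4!] = √(5184/7)
  +(−1)^0/∏(0,0,1,3,1,3)! = 1/36  (running 1/36)
⟨..|..⟩ = √(5184/7)·(1/36) = +0.755929

+√(4/7) = +0.755929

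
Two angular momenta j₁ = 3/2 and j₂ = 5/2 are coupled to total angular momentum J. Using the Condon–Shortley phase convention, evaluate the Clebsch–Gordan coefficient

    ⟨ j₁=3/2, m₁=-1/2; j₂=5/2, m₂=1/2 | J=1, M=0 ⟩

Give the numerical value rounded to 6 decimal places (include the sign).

triangle: 3!·0!·2!/6! = 12/720
(j±m)!: 1!·2!·3!·2!·1!·1! = 24
prefactor² = (2J+1)·Δ·N² = 6/5
  k=2: +1/(2!·1!·0!·1!·0!·1!) = 1/2
Σ = 1/2  ⇒  CG² = 6/5·1/2² = 3/10
CG = +√(3/10) = +0.547723

+0.547723  (= +√(3/10))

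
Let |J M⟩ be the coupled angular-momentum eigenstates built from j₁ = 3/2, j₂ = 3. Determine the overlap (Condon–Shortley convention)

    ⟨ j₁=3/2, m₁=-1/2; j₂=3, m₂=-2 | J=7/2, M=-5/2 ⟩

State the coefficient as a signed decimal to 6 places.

+√(1/7) = +0.377964

j₁+j₂−J=1  J+j₁−j₂=2  J−j₁+j₂=5  j₁+j₂+J+1=9
(j₁±m₁, j₂±m₂, J±M) = (1,2,1,5,1,6)
P² = 6400/7
sum k=0..1:
  [0] +1/48 = 1/48
  [1] −1/120 = -1/120
S = 1/80
C² = P²·S² = 1/7 ; C = +0.377964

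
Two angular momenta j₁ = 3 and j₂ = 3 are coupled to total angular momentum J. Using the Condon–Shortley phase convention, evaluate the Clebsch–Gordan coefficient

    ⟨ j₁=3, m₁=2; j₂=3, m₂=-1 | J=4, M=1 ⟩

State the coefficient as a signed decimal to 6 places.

+√(16/77) ≈ +0.455842

√[9·2!4!4!/11! · 5!1!2!4!5!3!] = √(82944/77)
  +(−1)^0/∏(0,2,1,2,3,2)! = 1/48  (running 1/48)
  +(−1)^1/∏(1,1,0,1,4,3)! = -1/144  (running 1/72)
⟨..|..⟩ = √(82944/77)·(1/72) = +0.455842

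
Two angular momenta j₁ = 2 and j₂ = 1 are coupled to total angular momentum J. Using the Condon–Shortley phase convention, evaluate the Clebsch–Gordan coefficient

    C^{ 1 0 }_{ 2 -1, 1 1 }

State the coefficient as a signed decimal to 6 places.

+√(3/10) = +0.547723

√[3·2!2!0!/5! · 1!3!2!0!1!1!] = √(6/5)
  +(−1)^2/∏(2,0,1,0,1,0)! = 1/2  (running 1/2)
⟨..|..⟩ = √(6/5)·(1/2) = +0.547723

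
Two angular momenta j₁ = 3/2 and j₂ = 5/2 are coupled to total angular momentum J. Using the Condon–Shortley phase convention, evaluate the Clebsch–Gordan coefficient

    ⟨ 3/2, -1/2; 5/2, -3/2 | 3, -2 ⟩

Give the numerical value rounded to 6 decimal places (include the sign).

j₁+j₂−J=1  J+j₁−j₂=2  J−j₁+j₂=4  j₁+j₂+J+1=8
(j₁±m₁, j₂±m₂, J±M) = (1,2,1,4,1,5)
P² = 48
sum k=0..1:
  [0] +1/12 = 1/12
  [1] −1/24 = -1/24
S = 1/24
C² = P²·S² = 1/12 ; C = +0.288675

+√(1/12) ≈ +0.288675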